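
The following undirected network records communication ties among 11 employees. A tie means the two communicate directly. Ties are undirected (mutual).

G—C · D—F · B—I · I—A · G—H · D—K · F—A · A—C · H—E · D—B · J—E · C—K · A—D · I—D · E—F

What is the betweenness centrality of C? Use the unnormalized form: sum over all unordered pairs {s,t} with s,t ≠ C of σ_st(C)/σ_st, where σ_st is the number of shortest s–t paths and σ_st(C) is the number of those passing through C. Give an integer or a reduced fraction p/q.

Pairs whose geodesics pass through C — D–G: 2/2; I–H: 1/3; I–G: 1; H–A: 1/2; H–K: 1; B–G: 3/3; A–K: 1/2; A–G: 1; K–G: 1; G–F: 1/2.
All other pairs contribute 0.
Summing the contributions gives betweenness(C) = 47/6.

47/6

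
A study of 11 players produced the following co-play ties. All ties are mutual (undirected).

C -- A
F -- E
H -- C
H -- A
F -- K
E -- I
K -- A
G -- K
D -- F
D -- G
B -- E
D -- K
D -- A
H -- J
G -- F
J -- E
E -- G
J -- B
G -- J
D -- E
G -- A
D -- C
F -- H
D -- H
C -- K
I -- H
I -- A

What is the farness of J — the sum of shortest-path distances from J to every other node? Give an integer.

16

Distances from J: A:2, B:1, C:2, D:2, E:1, F:2, G:1, H:1, I:2, K:2.
Sum = 2 + 1 + 2 + 2 + 1 + 2 + 1 + 1 + 2 + 2 = 16.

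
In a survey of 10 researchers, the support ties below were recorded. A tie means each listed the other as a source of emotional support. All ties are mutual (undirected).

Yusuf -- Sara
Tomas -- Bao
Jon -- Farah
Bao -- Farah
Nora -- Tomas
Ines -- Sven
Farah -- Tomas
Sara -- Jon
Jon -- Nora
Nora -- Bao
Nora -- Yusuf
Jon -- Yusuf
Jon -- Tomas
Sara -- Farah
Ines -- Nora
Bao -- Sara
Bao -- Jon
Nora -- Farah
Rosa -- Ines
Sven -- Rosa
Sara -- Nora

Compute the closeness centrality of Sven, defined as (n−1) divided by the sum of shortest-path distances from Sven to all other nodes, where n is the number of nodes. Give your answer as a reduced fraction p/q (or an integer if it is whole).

9/22

Distances from Sven: Bao:3, Farah:3, Ines:1, Jon:3, Nora:2, Rosa:1, Sara:3, Tomas:3, Yusuf:3. Sum = 22.
n = 10, so closeness = 9/22.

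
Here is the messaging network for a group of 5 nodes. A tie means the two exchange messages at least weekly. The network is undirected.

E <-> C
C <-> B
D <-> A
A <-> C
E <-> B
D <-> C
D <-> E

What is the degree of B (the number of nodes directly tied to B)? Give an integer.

B is directly tied to C and E. That is 2 neighbors, so the degree of B is 2.

2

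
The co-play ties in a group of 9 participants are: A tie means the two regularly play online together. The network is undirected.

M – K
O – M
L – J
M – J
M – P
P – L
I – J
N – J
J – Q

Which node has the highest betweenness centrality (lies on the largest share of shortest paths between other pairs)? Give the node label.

Unnormalized betweenness of each node: I:0, J:39/2, K:0, L:2, M:15, N:0, O:0, P:3/2, Q:0.
J has the largest value, 39/2, making it the main broker — the node through which the most shortest paths run.

J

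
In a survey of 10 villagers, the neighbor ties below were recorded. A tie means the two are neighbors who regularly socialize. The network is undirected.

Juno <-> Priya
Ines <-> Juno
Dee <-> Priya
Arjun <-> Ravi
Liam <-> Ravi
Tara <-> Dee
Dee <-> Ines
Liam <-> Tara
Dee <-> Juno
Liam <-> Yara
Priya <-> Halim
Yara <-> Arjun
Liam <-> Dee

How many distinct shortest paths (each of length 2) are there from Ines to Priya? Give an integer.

2

The shortest distance is 2. The length-2 paths are: Ines–Dee–Priya; Ines–Juno–Priya.
That gives 2 distinct shortest paths.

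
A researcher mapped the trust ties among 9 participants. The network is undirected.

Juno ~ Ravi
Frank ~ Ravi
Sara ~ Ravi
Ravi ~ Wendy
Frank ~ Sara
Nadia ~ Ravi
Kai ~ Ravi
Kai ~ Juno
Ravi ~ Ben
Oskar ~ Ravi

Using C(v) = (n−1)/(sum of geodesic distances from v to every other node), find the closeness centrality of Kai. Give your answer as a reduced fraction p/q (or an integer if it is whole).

4/7

Distances from Kai: Ben:2, Frank:2, Juno:1, Nadia:2, Oskar:2, Ravi:1, Sara:2, Wendy:2. Sum = 14.
n = 9, so closeness = 8/14 = 4/7.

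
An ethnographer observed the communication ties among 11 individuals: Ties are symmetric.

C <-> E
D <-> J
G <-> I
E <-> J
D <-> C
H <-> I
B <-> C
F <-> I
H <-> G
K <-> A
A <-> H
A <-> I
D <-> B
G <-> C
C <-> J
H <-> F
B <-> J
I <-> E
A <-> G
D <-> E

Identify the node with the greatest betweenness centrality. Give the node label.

I

Unnormalized betweenness of each node: A:9, B:0, C:164/15, D:47/60, E:551/60, F:0, G:649/60, H:61/30, I:187/15, J:47/60, K:0.
I has the largest value, 187/15, making it the main broker — the node through which the most shortest paths run.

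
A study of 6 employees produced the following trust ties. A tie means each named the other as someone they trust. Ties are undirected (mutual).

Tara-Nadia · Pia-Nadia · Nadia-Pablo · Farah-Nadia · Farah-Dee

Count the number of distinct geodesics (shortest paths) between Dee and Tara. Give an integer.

The shortest distance is 3, and the only length-3 path is Dee–Farah–Nadia–Tara. So there is exactly 1 shortest path.

1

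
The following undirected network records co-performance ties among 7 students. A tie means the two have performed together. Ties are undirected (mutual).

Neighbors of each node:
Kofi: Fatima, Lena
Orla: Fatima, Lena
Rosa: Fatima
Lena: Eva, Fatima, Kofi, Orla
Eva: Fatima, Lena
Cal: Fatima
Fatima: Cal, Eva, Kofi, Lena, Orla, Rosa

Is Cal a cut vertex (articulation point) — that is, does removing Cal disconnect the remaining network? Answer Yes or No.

Even without Cal, every remaining node can still reach every other (the residual graph is connected), so Cal is not a cut vertex.

No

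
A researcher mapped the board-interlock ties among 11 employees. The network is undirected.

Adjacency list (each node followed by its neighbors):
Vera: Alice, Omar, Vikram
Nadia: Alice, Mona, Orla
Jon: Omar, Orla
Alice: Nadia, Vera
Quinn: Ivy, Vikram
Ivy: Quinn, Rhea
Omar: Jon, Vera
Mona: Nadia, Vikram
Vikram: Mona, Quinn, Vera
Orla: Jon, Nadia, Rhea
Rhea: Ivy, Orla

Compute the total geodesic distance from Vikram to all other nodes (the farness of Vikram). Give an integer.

Distances from Vikram: Alice:2, Ivy:2, Jon:3, Mona:1, Nadia:2, Omar:2, Orla:3, Quinn:1, Rhea:3, Vera:1.
Sum = 2 + 2 + 3 + 1 + 2 + 2 + 3 + 1 + 3 + 1 = 20.

20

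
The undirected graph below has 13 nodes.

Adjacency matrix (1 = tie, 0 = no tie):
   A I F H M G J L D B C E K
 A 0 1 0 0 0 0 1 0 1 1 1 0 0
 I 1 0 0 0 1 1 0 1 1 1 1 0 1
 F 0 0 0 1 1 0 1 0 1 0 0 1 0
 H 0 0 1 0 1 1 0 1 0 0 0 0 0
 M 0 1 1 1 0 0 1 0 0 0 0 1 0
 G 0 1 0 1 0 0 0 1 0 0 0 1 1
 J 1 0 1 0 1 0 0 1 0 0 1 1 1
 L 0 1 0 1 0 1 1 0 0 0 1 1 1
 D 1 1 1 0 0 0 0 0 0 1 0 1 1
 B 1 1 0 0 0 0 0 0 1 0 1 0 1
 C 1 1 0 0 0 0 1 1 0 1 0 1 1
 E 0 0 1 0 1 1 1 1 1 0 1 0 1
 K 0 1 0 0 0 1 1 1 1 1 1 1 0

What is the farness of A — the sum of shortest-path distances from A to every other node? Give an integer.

Distances from A: B:1, C:1, D:1, E:2, F:2, G:2, H:3, I:1, J:1, K:2, L:2, M:2.
Sum = 1 + 1 + 1 + 2 + 2 + 2 + 3 + 1 + 1 + 2 + 2 + 2 = 20.

20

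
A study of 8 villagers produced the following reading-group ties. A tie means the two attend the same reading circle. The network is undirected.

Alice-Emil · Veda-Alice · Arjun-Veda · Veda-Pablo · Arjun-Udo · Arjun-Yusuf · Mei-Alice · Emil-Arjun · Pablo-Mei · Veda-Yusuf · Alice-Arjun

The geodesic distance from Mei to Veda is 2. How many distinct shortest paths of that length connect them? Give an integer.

2

The shortest distance is 2. The length-2 paths are: Mei–Pablo–Veda; Mei–Alice–Veda.
That gives 2 distinct shortest paths.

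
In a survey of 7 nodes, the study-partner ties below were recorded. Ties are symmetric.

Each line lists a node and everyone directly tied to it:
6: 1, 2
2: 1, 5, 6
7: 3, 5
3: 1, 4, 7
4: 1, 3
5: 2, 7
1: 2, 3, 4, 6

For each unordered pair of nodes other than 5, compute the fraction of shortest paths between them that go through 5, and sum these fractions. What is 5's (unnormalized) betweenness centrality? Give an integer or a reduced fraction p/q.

Pairs whose geodesics pass through 5 — 7–2: 1; 7–6: 1/2.
All other pairs contribute 0.
Summing the contributions gives betweenness(5) = 3/2.

3/2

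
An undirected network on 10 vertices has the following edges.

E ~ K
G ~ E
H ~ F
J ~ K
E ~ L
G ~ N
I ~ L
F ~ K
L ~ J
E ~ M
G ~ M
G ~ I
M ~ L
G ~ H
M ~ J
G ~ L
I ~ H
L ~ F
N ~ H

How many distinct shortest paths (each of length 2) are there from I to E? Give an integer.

2

The shortest distance is 2. The length-2 paths are: I–L–E; I–G–E.
That gives 2 distinct shortest paths.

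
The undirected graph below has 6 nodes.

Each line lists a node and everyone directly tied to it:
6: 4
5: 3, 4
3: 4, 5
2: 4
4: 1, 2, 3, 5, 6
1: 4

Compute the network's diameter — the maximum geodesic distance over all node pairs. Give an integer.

2

Eccentricity of each node (its greatest distance to any other): 1:2, 2:2, 3:2, 4:1, 5:2, 6:2.
The maximum eccentricity is 2, realized for instance by the pair 2–5 via 2 – 4 – 5. So the diameter is 2.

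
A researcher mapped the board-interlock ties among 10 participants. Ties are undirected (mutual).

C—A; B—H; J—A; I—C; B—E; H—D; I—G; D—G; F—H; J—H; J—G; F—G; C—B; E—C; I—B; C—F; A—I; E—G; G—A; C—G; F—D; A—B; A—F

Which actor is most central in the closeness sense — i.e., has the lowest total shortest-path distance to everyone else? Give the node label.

Farness (sum of distances to all others) for each node — A:12, B:13, C:12, D:15, E:15, F:13, G:11, H:14, I:14, J:15.
The smallest farness is 11, for G, so G has the highest closeness.

G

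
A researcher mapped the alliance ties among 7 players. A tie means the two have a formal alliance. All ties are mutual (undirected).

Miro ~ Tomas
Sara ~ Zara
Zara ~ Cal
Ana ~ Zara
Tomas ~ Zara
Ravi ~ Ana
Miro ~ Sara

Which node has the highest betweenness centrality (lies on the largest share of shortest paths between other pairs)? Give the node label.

Zara

Unnormalized betweenness of each node: Ana:5, Cal:0, Miro:1/2, Ravi:0, Sara:2, Tomas:2, Zara:23/2.
Zara has the largest value, 23/2, making it the main broker — the node through which the most shortest paths run.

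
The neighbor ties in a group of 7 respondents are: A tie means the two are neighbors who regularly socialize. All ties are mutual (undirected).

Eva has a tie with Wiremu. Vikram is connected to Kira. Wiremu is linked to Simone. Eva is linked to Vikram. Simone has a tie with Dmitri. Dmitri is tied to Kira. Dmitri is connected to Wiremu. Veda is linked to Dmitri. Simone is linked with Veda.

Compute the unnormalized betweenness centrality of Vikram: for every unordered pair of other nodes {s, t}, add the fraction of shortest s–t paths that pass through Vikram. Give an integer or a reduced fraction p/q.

1

Pairs whose geodesics pass through Vikram — Eva–Kira: 1.
All other pairs contribute 0.
Summing the contributions gives betweenness(Vikram) = 1.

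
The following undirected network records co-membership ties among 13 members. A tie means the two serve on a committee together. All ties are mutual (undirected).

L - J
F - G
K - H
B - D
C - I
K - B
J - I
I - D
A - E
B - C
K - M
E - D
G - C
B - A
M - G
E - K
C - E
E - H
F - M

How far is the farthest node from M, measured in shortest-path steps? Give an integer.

5

Distances from M: A:3, B:2, C:2, D:3, E:2, F:1, G:1, H:2, I:3, J:4, K:1, L:5.
The largest is 5 (to L), so the eccentricity of M is 5.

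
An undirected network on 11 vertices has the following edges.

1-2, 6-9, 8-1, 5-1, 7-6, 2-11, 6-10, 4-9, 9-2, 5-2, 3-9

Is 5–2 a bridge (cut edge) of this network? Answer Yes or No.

No

Even without that edge, 5 still reaches 2 via 5 – 1 – 2, so the network stays connected. Not a bridge.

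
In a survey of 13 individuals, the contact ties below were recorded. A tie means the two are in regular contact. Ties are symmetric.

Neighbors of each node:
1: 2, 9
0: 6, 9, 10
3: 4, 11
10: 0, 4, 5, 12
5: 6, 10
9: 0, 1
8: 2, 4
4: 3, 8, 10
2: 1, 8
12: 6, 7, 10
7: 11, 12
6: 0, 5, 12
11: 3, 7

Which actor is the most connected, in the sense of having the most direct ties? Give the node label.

10

Degrees — 0:3, 1:2, 2:2, 3:2, 4:3, 5:2, 6:3, 7:2, 8:2, 9:2, 10:4, 11:2, 12:3.
The maximum is 4, attained only by 10.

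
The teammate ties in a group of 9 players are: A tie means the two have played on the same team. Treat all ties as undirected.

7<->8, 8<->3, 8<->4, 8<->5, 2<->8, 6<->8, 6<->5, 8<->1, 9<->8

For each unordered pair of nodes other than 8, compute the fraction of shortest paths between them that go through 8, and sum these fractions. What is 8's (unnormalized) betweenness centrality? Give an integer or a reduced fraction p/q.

27

Pairs whose geodesics pass through 8 — 2–1: 1; 2–3: 1; 2–4: 1; 2–9: 1; 2–5: 1; 2–6: 1; 2–7: 1; 1–3: 1; 1–4: 1; 1–9: 1; 1–5: 1; 1–6: 1; 1–7: 1; 3–4: 1 … (+13 more pairs).
All other pairs contribute 0.
Summing the contributions gives betweenness(8) = 27.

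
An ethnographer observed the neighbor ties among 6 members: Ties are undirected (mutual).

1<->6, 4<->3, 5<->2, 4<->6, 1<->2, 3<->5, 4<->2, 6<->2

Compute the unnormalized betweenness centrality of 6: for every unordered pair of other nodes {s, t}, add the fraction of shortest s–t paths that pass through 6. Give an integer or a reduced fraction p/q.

Pairs whose geodesics pass through 6 — 1–4: 1/2; 1–3: 1/3.
All other pairs contribute 0.
Summing the contributions gives betweenness(6) = 5/6.

5/6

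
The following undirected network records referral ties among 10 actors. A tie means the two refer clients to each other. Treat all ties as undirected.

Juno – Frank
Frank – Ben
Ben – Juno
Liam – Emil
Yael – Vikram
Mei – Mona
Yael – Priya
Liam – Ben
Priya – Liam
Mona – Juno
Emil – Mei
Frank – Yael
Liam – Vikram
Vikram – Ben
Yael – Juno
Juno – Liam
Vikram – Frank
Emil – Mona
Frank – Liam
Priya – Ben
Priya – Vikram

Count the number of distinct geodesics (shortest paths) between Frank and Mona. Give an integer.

The shortest distance is 2, and the only length-2 path is Frank–Juno–Mona. So there is exactly 1 shortest path.

1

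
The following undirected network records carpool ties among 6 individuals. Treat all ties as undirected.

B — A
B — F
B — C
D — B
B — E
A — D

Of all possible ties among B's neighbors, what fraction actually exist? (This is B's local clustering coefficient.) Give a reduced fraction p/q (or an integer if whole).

B's neighbors: A, C, D, E, and F (k = 5).
Possible neighbor pairs: C(5,2) = 10. Edges among them: A–D → e = 1.
Clustering(B) = 1/10.

1/10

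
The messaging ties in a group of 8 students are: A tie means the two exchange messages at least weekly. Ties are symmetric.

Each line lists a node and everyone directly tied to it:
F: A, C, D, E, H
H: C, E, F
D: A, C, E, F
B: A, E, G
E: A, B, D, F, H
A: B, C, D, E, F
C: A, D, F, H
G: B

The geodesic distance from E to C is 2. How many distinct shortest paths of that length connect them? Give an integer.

The shortest distance is 2. The length-2 paths are: E–H–C; E–D–C; E–F–C; E–A–C.
That gives 4 distinct shortest paths.

4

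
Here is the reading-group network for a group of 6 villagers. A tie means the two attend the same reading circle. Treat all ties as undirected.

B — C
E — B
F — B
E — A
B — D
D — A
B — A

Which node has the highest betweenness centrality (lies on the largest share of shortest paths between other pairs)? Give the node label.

B

Unnormalized betweenness of each node: A:1/2, B:15/2, C:0, D:0, E:0, F:0.
B has the largest value, 15/2, making it the main broker — the node through which the most shortest paths run.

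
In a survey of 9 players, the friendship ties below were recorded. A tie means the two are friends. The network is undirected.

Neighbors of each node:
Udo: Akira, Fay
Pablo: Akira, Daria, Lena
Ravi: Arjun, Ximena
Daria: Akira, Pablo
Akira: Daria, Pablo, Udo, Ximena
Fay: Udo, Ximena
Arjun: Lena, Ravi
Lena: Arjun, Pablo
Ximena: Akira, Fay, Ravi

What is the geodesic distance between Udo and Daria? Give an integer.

2

One shortest route is Udo – Akira – Daria, which uses 2 edges, and Udo and Daria are not directly tied, so nothing shorter exists. So d(Udo,Daria) = 2.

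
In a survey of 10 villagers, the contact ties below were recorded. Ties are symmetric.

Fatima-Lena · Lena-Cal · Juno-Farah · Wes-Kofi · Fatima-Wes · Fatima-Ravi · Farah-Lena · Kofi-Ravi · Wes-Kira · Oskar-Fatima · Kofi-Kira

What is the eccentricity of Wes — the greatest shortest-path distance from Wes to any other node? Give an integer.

Distances from Wes: Cal:3, Farah:3, Fatima:1, Juno:4, Kira:1, Kofi:1, Lena:2, Oskar:2, Ravi:2.
The largest is 4 (to Juno), so the eccentricity of Wes is 4.

4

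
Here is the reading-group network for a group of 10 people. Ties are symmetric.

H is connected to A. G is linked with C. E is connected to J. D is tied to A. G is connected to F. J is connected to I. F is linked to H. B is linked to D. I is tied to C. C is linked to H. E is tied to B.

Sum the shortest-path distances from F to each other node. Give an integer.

25

Distances from F: A:2, B:4, C:2, D:3, E:5, G:1, H:1, I:3, J:4.
Sum = 2 + 4 + 2 + 3 + 5 + 1 + 1 + 3 + 4 = 25.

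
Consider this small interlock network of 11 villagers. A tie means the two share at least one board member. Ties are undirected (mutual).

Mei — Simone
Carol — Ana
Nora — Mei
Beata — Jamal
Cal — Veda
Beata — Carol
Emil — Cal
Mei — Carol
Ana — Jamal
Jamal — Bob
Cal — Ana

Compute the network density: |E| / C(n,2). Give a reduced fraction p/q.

1/5

There are 11 edges and 11 nodes, so the maximum possible is C(11,2) = 55.
Density = 11/55 = 1/5.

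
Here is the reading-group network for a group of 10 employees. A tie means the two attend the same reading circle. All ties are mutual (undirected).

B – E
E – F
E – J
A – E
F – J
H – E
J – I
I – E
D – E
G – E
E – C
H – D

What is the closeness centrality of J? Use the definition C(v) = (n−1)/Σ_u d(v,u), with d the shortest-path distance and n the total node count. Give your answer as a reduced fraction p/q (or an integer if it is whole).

3/5

Distances from J: A:2, B:2, C:2, D:2, E:1, F:1, G:2, H:2, I:1. Sum = 15.
n = 10, so closeness = 9/15 = 3/5.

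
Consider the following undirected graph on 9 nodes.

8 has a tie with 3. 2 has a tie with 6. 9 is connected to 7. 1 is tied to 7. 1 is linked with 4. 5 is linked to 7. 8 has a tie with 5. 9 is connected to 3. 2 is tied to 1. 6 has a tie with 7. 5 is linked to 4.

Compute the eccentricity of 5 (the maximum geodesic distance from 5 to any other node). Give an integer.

Distances from 5: 1:2, 2:3, 3:2, 4:1, 6:2, 7:1, 8:1, 9:2.
The largest is 3 (to 2), so the eccentricity of 5 is 3.

3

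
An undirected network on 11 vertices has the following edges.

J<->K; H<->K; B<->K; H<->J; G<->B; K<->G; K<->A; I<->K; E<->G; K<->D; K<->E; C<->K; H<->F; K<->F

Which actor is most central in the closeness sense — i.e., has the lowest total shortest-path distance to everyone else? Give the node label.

K

Farness (sum of distances to all others) for each node — A:19, B:18, C:19, D:19, E:18, F:18, G:17, H:17, I:19, J:18, K:10.
The smallest farness is 10, for K, so K has the highest closeness.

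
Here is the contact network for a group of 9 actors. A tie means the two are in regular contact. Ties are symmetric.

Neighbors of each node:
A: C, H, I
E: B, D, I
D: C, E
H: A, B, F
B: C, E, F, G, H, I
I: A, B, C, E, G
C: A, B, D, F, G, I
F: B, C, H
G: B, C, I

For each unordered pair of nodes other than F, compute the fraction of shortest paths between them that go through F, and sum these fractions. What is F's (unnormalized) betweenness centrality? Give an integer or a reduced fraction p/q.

7/12

Pairs whose geodesics pass through F — D–H: 1/4; H–C: 1/3.
All other pairs contribute 0.
Summing the contributions gives betweenness(F) = 7/12.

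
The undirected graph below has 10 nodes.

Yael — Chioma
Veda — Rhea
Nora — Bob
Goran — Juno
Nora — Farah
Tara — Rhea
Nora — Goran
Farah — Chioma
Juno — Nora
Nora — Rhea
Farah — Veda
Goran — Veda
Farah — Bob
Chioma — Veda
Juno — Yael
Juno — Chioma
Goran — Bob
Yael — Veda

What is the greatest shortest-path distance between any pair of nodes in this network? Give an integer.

3

Eccentricity of each node (its greatest distance to any other): Bob:3, Chioma:3, Farah:3, Goran:3, Juno:3, Nora:2, Rhea:2, Tara:3, Veda:2, Yael:3.
The maximum eccentricity is 3, realized for instance by the pair Juno–Tara via Juno – Nora – Rhea – Tara. So the diameter is 3.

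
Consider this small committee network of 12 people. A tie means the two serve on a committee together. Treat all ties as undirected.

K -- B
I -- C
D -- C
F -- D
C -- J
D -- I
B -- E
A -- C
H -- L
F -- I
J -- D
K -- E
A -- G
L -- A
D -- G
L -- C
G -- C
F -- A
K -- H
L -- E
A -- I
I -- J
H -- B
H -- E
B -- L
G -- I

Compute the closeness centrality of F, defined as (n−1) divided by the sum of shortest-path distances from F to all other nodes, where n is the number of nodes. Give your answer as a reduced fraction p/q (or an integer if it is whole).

11/24

Distances from F: A:1, B:3, C:2, D:1, E:3, G:2, H:3, I:1, J:2, K:4, L:2. Sum = 24.
n = 12, so closeness = 11/24.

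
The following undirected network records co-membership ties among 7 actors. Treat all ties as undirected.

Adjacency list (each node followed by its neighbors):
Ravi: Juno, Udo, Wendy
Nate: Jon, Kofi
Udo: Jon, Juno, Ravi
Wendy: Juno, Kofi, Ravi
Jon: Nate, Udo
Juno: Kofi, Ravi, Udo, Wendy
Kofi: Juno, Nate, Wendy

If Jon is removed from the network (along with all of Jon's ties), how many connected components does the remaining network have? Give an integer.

1

Jon's neighbors (Nate and Udo) remain reachable from one another through other ties, so the rest of the network stays in one piece.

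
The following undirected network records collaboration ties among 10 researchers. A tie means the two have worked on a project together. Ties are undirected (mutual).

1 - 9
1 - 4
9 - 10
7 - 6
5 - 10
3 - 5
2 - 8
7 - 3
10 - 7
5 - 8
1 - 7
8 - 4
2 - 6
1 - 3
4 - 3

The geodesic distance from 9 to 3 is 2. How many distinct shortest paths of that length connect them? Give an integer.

1

The shortest distance is 2, and the only length-2 path is 9–1–3. So there is exactly 1 shortest path.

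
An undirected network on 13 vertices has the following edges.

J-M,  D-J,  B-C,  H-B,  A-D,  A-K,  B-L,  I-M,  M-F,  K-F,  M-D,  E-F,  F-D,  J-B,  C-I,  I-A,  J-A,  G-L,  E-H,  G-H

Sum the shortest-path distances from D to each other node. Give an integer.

Distances from D: A:1, B:2, C:3, E:2, F:1, G:4, H:3, I:2, J:1, K:2, L:3, M:1.
Sum = 1 + 2 + 3 + 2 + 1 + 4 + 3 + 2 + 1 + 2 + 3 + 1 = 25.

25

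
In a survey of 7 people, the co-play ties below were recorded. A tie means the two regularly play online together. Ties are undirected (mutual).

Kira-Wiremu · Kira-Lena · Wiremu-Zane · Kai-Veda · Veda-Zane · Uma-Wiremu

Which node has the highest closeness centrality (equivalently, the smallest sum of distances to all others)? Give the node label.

Wiremu

Farness (sum of distances to all others) for each node — Kai:19, Kira:13, Lena:18, Uma:15, Veda:14, Wiremu:10, Zane:11.
The smallest farness is 10, for Wiremu, so Wiremu has the highest closeness.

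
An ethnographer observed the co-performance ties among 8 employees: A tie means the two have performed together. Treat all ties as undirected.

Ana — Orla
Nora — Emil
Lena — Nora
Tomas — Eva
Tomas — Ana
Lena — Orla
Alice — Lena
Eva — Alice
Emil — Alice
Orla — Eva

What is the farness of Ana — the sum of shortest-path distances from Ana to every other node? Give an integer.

16

Distances from Ana: Alice:3, Emil:4, Eva:2, Lena:2, Nora:3, Orla:1, Tomas:1.
Sum = 3 + 4 + 2 + 2 + 3 + 1 + 1 = 16.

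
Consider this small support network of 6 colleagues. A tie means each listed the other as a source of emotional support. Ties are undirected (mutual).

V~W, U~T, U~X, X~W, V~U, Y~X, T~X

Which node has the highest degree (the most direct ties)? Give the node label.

Degrees — T:2, U:3, V:2, W:2, X:4, Y:1.
The maximum is 4, attained only by X.

X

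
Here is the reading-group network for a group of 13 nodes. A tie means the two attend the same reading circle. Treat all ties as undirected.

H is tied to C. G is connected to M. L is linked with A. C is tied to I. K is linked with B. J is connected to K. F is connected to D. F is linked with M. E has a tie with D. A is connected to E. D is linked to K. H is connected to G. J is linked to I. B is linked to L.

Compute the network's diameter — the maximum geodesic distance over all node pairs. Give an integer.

6

Eccentricity of each node (its greatest distance to any other): A:6, B:5, C:6, D:4, E:5, F:4, G:6, H:6, I:5, J:4, K:4, L:6, M:5.
The maximum eccentricity is 6, realized for instance by the pair H–L via H – C – I – J – K – B – L. So the diameter is 6.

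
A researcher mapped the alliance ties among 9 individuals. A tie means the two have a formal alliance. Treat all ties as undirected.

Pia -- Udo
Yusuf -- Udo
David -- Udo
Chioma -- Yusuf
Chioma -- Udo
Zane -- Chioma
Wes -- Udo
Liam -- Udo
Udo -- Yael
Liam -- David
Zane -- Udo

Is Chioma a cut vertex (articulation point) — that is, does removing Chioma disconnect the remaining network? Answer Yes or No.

No

Even without Chioma, every remaining node can still reach every other (the residual graph is connected), so Chioma is not a cut vertex.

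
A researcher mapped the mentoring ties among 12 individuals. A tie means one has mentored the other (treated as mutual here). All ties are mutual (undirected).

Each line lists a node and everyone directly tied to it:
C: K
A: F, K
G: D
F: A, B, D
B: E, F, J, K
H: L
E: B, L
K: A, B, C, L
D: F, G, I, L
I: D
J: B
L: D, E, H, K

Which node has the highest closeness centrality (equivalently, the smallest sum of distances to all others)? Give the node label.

Farness (sum of distances to all others) for each node — A:25, B:21, C:30, D:20, E:24, F:21, G:30, H:29, I:30, J:31, K:20, L:19.
The smallest farness is 19, for L, so L has the highest closeness.

L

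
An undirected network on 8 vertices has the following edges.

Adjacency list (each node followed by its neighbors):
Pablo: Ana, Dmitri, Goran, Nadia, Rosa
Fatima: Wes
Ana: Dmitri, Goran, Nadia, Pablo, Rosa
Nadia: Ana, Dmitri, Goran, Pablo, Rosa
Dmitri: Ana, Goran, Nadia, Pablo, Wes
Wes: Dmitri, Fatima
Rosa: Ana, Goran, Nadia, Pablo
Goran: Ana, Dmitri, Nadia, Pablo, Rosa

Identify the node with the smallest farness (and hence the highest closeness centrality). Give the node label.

Dmitri

Farness (sum of distances to all others) for each node — Ana:10, Dmitri:9, Fatima:19, Goran:10, Nadia:10, Pablo:10, Rosa:13, Wes:13.
The smallest farness is 9, for Dmitri, so Dmitri has the highest closeness.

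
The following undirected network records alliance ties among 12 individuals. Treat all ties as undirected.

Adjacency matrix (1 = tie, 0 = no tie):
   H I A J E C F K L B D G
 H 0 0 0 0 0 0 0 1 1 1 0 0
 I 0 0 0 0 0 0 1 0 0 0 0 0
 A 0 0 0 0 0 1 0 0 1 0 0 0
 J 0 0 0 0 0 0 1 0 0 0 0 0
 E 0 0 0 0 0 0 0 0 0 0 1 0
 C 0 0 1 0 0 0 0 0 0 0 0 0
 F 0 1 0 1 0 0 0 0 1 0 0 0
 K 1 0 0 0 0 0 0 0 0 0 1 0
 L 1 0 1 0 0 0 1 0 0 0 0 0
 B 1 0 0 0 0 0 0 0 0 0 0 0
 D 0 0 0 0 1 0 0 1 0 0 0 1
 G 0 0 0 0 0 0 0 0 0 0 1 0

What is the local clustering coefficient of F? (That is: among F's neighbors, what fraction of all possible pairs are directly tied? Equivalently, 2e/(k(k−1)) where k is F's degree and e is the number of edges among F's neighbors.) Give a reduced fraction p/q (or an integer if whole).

F's neighbors: I, J, and L (k = 3).
Possible neighbor pairs: C(3,2) = 3. Edges among them: none → e = 0.
Clustering(F) = 0/3 = 0.

0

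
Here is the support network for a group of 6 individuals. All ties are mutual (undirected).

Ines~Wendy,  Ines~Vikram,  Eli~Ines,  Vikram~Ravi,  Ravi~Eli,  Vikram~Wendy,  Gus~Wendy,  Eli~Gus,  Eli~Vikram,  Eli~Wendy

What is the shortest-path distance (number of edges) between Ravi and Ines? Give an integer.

One shortest route is Ravi – Vikram – Ines, which uses 2 edges, and Ravi and Ines are not directly tied, so nothing shorter exists. So d(Ravi,Ines) = 2.

2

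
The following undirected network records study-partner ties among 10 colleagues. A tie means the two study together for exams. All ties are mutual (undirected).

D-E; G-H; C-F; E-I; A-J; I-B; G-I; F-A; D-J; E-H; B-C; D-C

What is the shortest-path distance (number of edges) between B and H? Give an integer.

One shortest route is B – I – G – H, which uses 3 edges, and at distance 2 from B we only reach {D, E, F, G}, which does not include H. So d(B,H) = 3.

3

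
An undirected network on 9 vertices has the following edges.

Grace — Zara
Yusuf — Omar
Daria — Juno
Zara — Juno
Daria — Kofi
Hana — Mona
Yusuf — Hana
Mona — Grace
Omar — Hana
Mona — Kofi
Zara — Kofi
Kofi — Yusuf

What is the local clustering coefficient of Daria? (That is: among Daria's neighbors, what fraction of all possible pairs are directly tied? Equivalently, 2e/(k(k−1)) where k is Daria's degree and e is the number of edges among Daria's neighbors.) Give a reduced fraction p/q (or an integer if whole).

Daria's neighbors: Juno and Kofi (k = 2).
Possible neighbor pairs: C(2,2) = 1. Edges among them: none → e = 0.
Clustering(Daria) = 0/1.

0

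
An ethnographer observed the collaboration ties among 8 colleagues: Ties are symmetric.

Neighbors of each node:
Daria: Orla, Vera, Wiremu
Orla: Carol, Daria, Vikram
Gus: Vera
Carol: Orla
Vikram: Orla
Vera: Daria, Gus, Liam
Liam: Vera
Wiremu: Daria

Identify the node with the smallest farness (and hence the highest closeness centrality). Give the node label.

Farness (sum of distances to all others) for each node — Carol:19, Daria:11, Gus:19, Liam:19, Orla:13, Vera:13, Vikram:19, Wiremu:17.
The smallest farness is 11, for Daria, so Daria has the highest closeness.

Daria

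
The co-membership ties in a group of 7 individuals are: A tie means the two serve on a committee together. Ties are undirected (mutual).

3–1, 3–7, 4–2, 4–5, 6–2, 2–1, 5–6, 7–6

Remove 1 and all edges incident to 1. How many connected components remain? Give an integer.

1

1's neighbors (2 and 3) remain reachable from one another through other ties, so the rest of the network stays in one piece.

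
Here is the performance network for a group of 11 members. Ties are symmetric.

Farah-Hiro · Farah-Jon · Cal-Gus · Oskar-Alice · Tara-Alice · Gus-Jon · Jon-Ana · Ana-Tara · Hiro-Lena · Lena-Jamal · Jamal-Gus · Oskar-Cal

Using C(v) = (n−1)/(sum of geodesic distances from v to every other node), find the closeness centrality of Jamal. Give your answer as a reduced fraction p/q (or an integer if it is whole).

Distances from Jamal: Alice:4, Ana:3, Cal:2, Farah:3, Gus:1, Hiro:2, Jon:2, Lena:1, Oskar:3, Tara:4. Sum = 25.
n = 11, so closeness = 10/25 = 2/5.

2/5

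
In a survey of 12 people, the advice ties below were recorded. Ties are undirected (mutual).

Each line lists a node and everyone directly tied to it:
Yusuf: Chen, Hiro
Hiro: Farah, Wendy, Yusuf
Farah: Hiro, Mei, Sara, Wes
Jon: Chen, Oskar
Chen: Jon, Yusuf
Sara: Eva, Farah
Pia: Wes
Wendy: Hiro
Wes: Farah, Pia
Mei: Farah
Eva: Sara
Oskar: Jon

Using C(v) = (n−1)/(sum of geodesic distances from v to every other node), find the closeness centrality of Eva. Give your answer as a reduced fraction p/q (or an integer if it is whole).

11/42

Distances from Eva: Chen:5, Farah:2, Hiro:3, Jon:6, Mei:3, Oskar:7, Pia:4, Sara:1, Wendy:4, Wes:3, Yusuf:4. Sum = 42.
n = 12, so closeness = 11/42.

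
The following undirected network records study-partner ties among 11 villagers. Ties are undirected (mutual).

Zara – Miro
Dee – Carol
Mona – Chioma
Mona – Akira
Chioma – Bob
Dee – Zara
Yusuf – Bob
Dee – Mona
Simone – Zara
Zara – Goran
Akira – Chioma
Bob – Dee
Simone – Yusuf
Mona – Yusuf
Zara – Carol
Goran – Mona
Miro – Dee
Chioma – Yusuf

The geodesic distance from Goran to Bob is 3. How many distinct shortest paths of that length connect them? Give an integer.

The shortest distance is 3. The length-3 paths are: Goran–Mona–Yusuf–Bob; Goran–Mona–Chioma–Bob; Goran–Zara–Dee–Bob; Goran–Mona–Dee–Bob.
That gives 4 distinct shortest paths.

4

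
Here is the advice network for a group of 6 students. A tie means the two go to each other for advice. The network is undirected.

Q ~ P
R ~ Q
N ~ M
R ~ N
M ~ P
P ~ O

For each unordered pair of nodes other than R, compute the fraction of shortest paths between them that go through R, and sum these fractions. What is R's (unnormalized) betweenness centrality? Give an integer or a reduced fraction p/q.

1

Pairs whose geodesics pass through R — Q–N: 1.
All other pairs contribute 0.
Summing the contributions gives betweenness(R) = 1.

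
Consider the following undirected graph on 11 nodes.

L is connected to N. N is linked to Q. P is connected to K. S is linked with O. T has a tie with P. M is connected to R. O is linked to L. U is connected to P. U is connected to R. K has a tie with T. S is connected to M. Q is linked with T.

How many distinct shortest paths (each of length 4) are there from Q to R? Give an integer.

The shortest distance is 4, and the only length-4 path is Q–T–P–U–R. So there is exactly 1 shortest path.

1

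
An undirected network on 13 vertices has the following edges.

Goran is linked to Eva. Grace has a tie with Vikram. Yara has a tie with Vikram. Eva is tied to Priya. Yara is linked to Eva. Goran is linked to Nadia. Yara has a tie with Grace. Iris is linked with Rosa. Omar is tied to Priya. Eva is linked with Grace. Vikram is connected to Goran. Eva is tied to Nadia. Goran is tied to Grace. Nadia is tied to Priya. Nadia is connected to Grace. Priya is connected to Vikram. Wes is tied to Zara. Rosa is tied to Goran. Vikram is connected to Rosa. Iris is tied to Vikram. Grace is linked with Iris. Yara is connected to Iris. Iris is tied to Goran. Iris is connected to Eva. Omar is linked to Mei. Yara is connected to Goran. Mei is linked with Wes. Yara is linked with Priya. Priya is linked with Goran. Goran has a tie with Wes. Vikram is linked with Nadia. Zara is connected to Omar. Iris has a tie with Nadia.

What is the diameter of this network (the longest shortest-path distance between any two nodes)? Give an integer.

Eccentricity of each node (its greatest distance to any other): Eva:3, Goran:2, Grace:3, Iris:3, Mei:3, Nadia:3, Omar:3, Priya:2, Rosa:3, Vikram:3, Wes:2, Yara:3, Zara:3.
The maximum eccentricity is 3, realized for instance by the pair Rosa–Omar via Rosa – Goran – Priya – Omar. So the diameter is 3.

3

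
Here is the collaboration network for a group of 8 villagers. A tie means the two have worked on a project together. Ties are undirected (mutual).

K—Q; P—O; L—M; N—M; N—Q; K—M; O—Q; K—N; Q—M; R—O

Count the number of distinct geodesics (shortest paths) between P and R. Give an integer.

1

The shortest distance is 2, and the only length-2 path is P–O–R. So there is exactly 1 shortest path.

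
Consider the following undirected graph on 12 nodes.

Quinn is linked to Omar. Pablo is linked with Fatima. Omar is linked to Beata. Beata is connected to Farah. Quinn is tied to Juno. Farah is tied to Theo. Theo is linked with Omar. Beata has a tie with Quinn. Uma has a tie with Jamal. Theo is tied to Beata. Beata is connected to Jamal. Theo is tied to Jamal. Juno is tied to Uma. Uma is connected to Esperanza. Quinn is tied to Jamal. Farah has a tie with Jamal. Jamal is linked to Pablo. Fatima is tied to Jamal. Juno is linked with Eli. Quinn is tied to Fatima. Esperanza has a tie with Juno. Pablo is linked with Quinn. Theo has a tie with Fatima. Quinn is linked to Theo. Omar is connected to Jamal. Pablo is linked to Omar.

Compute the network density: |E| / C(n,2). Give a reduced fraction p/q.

13/33

There are 26 edges and 12 nodes, so the maximum possible is C(12,2) = 66.
Density = 26/66 = 13/33.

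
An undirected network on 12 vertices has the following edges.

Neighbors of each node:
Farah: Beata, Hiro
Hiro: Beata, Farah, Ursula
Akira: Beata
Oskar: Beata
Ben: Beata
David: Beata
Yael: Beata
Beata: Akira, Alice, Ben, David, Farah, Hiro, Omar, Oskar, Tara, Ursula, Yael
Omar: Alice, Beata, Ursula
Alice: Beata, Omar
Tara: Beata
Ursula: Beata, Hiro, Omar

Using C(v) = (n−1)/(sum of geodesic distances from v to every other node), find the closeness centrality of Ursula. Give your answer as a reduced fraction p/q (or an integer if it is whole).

Distances from Ursula: Akira:2, Alice:2, Beata:1, Ben:2, David:2, Farah:2, Hiro:1, Omar:1, Oskar:2, Tara:2, Yael:2. Sum = 19.
n = 12, so closeness = 11/19.

11/19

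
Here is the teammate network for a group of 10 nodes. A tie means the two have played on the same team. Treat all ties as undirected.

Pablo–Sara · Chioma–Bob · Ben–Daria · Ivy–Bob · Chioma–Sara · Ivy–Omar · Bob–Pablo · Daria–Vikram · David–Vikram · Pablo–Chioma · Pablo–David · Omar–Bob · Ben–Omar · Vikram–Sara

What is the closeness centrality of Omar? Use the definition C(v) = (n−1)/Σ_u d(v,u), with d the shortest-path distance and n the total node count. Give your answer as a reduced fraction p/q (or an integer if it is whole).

Distances from Omar: Ben:1, Bob:1, Chioma:2, Daria:2, David:3, Ivy:1, Pablo:2, Sara:3, Vikram:3. Sum = 18.
n = 10, so closeness = 9/18 = 1/2.

1/2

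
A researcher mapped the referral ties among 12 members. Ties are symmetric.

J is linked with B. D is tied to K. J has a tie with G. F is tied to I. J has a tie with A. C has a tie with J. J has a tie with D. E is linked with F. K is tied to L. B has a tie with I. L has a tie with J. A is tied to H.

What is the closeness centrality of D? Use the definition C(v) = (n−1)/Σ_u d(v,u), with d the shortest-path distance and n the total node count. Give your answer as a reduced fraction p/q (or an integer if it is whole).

11/27

Distances from D: A:2, B:2, C:2, E:5, F:4, G:2, H:3, I:3, J:1, K:1, L:2. Sum = 27.
n = 12, so closeness = 11/27.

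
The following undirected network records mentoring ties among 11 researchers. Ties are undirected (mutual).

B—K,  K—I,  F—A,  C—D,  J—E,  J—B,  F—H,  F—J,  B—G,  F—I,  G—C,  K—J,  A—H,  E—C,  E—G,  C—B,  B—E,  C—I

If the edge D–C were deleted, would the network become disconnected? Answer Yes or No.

Without the D–C edge there is no alternate route between D and C, so the network disconnects. It is a bridge.

Yes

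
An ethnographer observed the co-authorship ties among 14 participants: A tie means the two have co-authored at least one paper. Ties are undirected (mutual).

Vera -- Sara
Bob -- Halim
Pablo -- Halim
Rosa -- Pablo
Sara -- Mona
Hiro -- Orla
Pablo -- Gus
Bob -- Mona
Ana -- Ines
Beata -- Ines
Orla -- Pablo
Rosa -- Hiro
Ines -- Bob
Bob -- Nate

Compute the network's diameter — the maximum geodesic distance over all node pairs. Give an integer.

7

Eccentricity of each node (its greatest distance to any other): Ana:6, Beata:6, Bob:4, Gus:6, Halim:4, Hiro:7, Ines:5, Mona:5, Nate:5, Orla:6, Pablo:5, Rosa:6, Sara:6, Vera:7.
The maximum eccentricity is 7, realized for instance by the pair Vera–Hiro via Vera – Sara – Mona – Bob – Halim – Pablo – Rosa – Hiro. So the diameter is 7.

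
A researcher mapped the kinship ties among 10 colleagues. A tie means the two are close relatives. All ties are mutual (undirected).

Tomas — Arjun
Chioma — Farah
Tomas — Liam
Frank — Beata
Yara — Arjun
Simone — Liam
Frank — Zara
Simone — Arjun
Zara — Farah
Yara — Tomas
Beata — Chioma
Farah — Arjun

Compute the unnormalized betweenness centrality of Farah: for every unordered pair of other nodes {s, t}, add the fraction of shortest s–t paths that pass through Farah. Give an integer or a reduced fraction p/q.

Pairs whose geodesics pass through Farah — Zara–Arjun: 1; Zara–Tomas: 1; Zara–Simone: 1; Zara–Yara: 1; Zara–Liam: 2/2; Zara–Chioma: 1; Frank–Arjun: 1; Frank–Tomas: 1; Frank–Simone: 1; Frank–Yara: 1; Frank–Liam: 2/2; Arjun–Beata: 1; Arjun–Chioma: 1; Tomas–Beata: 1 … (+7 more pairs).
All other pairs contribute 0.
Summing the contributions gives betweenness(Farah) = 21.

21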